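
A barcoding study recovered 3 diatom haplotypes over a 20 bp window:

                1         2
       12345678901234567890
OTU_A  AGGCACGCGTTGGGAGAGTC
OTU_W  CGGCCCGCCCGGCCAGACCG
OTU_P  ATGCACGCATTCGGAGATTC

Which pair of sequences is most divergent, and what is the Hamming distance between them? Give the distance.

12

Pairwise Hamming distances:
  OTU_A vs OTU_W: 10
  OTU_A vs OTU_P: 4
  OTU_W vs OTU_P: 12
The largest is 12, between OTU_W and OTU_P.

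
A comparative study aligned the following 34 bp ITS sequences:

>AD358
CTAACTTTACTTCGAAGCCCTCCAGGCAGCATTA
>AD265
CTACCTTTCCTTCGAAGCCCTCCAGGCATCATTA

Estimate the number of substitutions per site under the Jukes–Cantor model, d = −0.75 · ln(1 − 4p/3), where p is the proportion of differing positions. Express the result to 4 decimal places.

The sequences differ at positions 4 (A/C), 9 (A/C), 29 (G/T).
p = 3/34 = 0.088235.
d = −0.75 · ln(1 − (4/3)·0.088235) = −0.75 · ln(0.882353) = −0.75 · (-0.125163) = 0.0939.

0.0939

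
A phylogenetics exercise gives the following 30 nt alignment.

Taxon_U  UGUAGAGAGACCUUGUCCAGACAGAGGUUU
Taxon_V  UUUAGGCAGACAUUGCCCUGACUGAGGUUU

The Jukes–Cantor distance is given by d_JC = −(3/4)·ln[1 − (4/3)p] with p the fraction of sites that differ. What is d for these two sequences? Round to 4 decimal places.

0.2795

Differing sites — 2:G/U; 6:A/G; 7:G/C; 12:C/A; 16:U/C; 19:A/U; 23:A/U.
p = 7/30 = 0.233333.
d = −0.75 · ln(1 − (4/3)·0.233333) = −0.75 · ln(0.688889) = −0.75 · (-0.372675) = 0.2795.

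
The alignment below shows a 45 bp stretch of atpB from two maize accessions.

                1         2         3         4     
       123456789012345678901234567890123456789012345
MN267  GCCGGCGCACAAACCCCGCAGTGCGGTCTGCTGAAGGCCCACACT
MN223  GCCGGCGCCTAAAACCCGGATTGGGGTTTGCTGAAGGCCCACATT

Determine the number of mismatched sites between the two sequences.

The sequences differ at positions 9 (A/C), 10 (C/T), 14 (C/A), 19 (C/G), 21 (G/T), 24 (C/G), 28 (C/T), 44 (C/T).
That gives 8 mismatches out of 45 aligned sites, so the Hamming distance is 8.

8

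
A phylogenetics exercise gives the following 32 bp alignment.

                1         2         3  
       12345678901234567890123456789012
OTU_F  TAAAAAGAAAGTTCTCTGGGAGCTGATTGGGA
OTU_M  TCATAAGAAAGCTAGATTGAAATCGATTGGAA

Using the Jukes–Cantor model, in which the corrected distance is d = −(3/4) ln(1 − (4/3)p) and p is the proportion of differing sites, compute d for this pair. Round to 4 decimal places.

0.5199

Differing sites — 2:A/C; 4:A/T; 12:T/C; 14:C/A; 15:T/G; 16:C/A; 18:G/T; 20:G/A; 22:G/A; 23:C/T; 24:T/C; 31:G/A.
p = 12/32 = 0.375000.
d = −0.75 · ln(1 − (4/3)·0.375000) = −0.75 · ln(0.500000) = −0.75 · (-0.693147) = 0.5199.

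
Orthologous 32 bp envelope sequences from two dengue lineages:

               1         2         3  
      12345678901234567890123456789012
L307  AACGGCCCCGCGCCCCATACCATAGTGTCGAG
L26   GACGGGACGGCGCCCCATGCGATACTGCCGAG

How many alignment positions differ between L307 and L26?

8

The sequences differ at positions 1 (A/G), 6 (C/G), 7 (C/A), 9 (C/G), 19 (A/G), 21 (C/G), 25 (G/C), 28 (T/C).
That gives 8 mismatches out of 32 aligned sites, so the Hamming distance is 8.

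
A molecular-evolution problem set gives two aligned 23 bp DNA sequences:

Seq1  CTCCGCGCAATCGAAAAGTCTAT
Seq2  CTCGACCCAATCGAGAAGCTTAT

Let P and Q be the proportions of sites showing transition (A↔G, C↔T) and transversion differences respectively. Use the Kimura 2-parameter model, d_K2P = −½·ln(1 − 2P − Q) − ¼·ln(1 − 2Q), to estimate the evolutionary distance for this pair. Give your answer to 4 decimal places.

0.3330

Differing sites — 4:C/G (Tv); 5:G/A (Ti); 7:G/C (Tv); 15:A/G (Ti); 19:T/C (Ti); 20:C/T (Ti).
Of the 6 differences, 4 transitions and 2 transversions over 23 sites: P = 4/23 = 0.173913, Q = 2/23 = 0.086957.
d = −0.5·ln(0.565217) − 0.25·ln(0.826086) = −0.5·(-0.570546) − 0.25·(-0.191056) = 0.3330.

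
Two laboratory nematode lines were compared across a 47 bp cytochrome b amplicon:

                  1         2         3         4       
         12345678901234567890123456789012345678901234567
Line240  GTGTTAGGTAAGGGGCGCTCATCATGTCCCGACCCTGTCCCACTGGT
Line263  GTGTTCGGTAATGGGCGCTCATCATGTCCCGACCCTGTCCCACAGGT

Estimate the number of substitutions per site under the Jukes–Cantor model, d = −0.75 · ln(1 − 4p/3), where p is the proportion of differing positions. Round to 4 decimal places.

0.0667

The sequences differ at positions 6 (A/C), 12 (G/T), 44 (T/A).
p = 3/47 = 0.063830.
d = −0.75 · ln(1 − (4/3)·0.063830) = −0.75 · ln(0.914893) = −0.75 · (-0.088948) = 0.0667.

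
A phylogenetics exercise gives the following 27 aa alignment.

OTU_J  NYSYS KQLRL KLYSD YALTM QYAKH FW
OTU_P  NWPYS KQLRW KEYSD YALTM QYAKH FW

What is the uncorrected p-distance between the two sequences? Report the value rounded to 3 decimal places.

0.148

The sequences differ at positions 2 (Y/W), 3 (S/P), 10 (L/W), 12 (L/E).
There are 4 differences over 27 sites, so p = 4/27 = 0.148.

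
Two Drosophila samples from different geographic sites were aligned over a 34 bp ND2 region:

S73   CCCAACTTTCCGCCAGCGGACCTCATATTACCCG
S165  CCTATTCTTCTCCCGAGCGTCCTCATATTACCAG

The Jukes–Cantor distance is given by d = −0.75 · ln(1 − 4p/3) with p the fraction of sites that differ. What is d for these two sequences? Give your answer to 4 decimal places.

0.4770

Differing sites — 3:C/T; 5:A/T; 6:C/T; 7:T/C; 11:C/T; 12:G/C; 15:A/G; 16:G/A; 17:C/G; 18:G/C; 20:A/T; 33:C/A.
p = 12/34 = 0.352941.
d = −0.75 · ln(1 − (4/3)·0.352941) = −0.75 · ln(0.529412) = −0.75 · (-0.635988) = 0.4770.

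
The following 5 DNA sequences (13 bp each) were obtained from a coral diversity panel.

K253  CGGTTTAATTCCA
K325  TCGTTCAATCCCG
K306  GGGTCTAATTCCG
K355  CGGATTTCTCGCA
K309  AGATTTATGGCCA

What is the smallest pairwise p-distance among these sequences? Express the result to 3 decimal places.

Pairwise Hamming distances:
  K253 vs K325: 5
  K253 vs K306: 3
  K253 vs K355: 5
  K253 vs K309: 5
  K325 vs K306: 5
  K325 vs K355: 8
  K325 vs K309: 8
  K306 vs K355: 8
  K306 vs K309: 7
  K355 vs K309: 8
The smallest is 3 mismatches, between K253 and K306; p = 3/13 = 0.231.

0.231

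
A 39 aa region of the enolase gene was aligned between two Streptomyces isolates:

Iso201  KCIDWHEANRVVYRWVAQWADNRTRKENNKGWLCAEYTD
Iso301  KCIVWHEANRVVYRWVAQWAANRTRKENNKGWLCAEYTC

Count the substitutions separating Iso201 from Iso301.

3

Differing sites — 4:D/V; 21:D/A; 39:D/C.
That gives 3 mismatches out of 39 aligned sites, so the Hamming distance is 3.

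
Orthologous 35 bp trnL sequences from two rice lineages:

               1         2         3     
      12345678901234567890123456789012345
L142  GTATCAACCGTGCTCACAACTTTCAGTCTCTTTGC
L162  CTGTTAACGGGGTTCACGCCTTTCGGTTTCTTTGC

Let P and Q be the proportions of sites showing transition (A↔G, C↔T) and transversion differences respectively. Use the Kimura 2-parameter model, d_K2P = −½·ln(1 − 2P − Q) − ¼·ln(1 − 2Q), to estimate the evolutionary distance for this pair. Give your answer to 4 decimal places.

0.3703

The sequences differ at positions 1 (G/C, transversion), 3 (A/G, transition), 5 (C/T, transition), 9 (C/G, transversion), 11 (T/G, transversion), 13 (C/T, transition), 18 (A/G, transition), 19 (A/C, transversion), 25 (A/G, transition), 28 (C/T, transition).
Of the 10 differences, 6 transitions and 4 transversions over 35 sites: P = 6/35 = 0.171429, Q = 4/35 = 0.114286.
d = −0.5·ln(0.542856) − 0.25·ln(0.771428) = −0.5·(-0.610911) − 0.25·(-0.259512) = 0.3703.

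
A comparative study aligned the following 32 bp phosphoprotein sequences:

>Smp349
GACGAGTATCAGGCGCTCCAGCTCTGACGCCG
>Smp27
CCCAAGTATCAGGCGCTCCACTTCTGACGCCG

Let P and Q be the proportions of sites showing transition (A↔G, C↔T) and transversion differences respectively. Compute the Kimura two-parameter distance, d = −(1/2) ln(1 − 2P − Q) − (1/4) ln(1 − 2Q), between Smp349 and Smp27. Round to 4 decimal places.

0.1753

Differing sites — 1:G/C (Tv); 2:A/C (Tv); 4:G/A (Ti); 21:G/C (Tv); 22:C/T (Ti).
Of the 5 differences, 2 transitions and 3 transversions over 32 sites: P = 2/32 = 0.062500, Q = 3/32 = 0.093750.
d = −0.5·ln(0.781250) − 0.25·ln(0.812500) = −0.5·(-0.246860) − 0.25·(-0.207639) = 0.1753.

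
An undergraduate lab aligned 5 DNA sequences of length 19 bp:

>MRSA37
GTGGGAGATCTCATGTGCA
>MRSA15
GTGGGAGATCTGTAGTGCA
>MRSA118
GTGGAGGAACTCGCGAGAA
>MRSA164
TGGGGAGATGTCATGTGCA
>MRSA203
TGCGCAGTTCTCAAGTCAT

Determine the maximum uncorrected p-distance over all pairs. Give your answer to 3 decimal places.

Pairwise Hamming distances:
  MRSA37 vs MRSA15: 3
  MRSA37 vs MRSA118: 7
  MRSA37 vs MRSA164: 3
  MRSA37 vs MRSA203: 9
  MRSA15 vs MRSA118: 8
  MRSA15 vs MRSA164: 6
  MRSA15 vs MRSA203: 10
  MRSA118 vs MRSA164: 10
  MRSA118 vs MRSA203: 12
  MRSA164 vs MRSA203: 8
The largest is 12 mismatches, between MRSA118 and MRSA203; p = 12/19 = 0.632.

0.632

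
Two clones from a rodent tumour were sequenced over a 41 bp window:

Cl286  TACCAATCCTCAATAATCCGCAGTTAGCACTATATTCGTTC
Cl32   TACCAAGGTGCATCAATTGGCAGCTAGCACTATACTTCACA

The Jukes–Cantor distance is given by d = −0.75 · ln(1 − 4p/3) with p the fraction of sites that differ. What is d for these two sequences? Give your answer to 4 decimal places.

Mismatches occur at site 7 (T/G), site 8 (C/G), site 9 (C/T), site 10 (T/G), site 13 (A/T), site 14 (T/C), site 18 (C/T), site 19 (C/G), site 24 (T/C), site 35 (T/C), site 37 (C/T), site 38 (G/C), site 39 (T/A), site 40 (T/C), site 41 (C/A).
p = 15/41 = 0.365854.
d = −0.75 · ln(1 − (4/3)·0.365854) = −0.75 · ln(0.512195) = −0.75 · (-0.669050) = 0.5018.

0.5018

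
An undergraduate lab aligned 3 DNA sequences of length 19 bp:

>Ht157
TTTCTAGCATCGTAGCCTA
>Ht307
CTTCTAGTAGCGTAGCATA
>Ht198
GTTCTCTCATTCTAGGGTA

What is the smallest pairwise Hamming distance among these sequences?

4

Pairwise Hamming distances:
  Ht157 vs Ht307: 4
  Ht157 vs Ht198: 7
  Ht307 vs Ht198: 9
The smallest is 4, between Ht157 and Ht307.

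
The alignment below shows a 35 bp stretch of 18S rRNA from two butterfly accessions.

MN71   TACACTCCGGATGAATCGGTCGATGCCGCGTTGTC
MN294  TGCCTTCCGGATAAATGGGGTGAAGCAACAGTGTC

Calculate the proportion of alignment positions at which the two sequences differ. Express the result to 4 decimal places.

The sequences differ at positions 2 (A/G), 4 (A/C), 5 (C/T), 13 (G/A), 17 (C/G), 20 (T/G), 21 (C/T), 24 (T/A), 27 (C/A), 28 (G/A), 30 (G/A), 31 (T/G).
There are 12 differences over 35 sites, so p = 12/35 = 0.3429.

0.3429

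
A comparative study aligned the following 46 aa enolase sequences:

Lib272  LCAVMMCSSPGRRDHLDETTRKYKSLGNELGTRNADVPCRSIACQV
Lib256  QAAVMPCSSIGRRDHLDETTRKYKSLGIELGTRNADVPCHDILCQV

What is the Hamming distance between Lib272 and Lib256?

The sequences differ at positions 1 (L/Q), 2 (C/A), 6 (M/P), 10 (P/I), 28 (N/I), 40 (R/H), 41 (S/D), 43 (A/L).
That gives 8 mismatches out of 46 aligned sites, so the Hamming distance is 8.

8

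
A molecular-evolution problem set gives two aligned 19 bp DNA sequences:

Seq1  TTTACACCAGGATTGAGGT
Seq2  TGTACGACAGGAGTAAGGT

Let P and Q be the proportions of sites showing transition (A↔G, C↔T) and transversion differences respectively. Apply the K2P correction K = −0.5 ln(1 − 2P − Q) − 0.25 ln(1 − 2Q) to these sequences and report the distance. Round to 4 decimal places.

The sequences differ at positions 2 (T/G, transversion), 6 (A/G, transition), 7 (C/A, transversion), 13 (T/G, transversion), 15 (G/A, transition).
Of the 5 differences, 2 transitions and 3 transversions over 19 sites: P = 2/19 = 0.105263, Q = 3/19 = 0.157895.
d = −0.5·ln(0.631579) − 0.25·ln(0.684210) = −0.5·(-0.459532) − 0.25·(-0.379490) = 0.3246.

0.3246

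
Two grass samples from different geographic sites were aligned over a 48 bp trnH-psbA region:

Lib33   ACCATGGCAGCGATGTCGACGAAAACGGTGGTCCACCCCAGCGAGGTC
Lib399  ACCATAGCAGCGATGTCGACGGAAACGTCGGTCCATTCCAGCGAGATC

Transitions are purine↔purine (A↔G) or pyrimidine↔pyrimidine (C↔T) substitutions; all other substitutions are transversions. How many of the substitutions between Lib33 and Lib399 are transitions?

6

Mismatches occur at site 6 (G→A, transition), site 22 (A→G, transition), site 28 (G→T, transversion), site 29 (T→C, transition), site 36 (C→T, transition), site 37 (C→T, transition), site 46 (G→A, transition).
Of the 7 differences, 6 transitions and 1 transversion, so the answer is 6.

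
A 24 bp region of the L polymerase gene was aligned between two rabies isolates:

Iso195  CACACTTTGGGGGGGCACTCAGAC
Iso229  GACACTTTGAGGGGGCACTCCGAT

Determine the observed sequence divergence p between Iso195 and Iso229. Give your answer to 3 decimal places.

Mismatches occur at site 1 (C↔G), site 10 (G↔A), site 21 (A↔C), site 24 (C↔T).
There are 4 differences over 24 sites, so p = 4/24 = 0.167.

0.167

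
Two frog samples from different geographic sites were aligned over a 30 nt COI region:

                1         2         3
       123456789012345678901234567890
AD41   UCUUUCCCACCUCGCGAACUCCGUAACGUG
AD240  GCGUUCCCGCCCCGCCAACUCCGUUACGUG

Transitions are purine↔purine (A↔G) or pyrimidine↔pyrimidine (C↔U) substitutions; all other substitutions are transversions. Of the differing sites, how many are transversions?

4

The sequences differ at positions 1 (U/G, transversion), 3 (U/G, transversion), 9 (A/G, transition), 12 (U/C, transition), 16 (G/C, transversion), 25 (A/U, transversion).
Of the 6 differences, 2 transitions and 4 transversions, so the answer is 4.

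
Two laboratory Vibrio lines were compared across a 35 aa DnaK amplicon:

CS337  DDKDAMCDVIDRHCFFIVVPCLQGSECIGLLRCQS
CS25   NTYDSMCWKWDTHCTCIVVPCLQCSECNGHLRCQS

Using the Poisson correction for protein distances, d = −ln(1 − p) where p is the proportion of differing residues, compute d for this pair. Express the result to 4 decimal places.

The sequences differ at positions 1 (D/N), 2 (D/T), 3 (K/Y), 5 (A/S), 8 (D/W), 9 (V/K), 10 (I/W), 12 (R/T), 15 (F/T), 16 (F/C), 24 (G/C), 28 (I/N), 30 (L/H).
p = 13/35 = 0.371429.
d = −ln(1 − 0.371429) = −ln(0.628571) = 0.4643.

0.4643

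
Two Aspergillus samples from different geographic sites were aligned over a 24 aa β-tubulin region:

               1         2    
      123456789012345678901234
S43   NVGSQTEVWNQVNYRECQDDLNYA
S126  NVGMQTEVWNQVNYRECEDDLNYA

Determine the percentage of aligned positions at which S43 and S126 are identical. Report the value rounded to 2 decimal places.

91.67%

The sequences differ at positions 4 (S/M), 18 (Q/E).
22 of the 24 sites match, so the percent identity is 22/24 × 100 = 91.67%.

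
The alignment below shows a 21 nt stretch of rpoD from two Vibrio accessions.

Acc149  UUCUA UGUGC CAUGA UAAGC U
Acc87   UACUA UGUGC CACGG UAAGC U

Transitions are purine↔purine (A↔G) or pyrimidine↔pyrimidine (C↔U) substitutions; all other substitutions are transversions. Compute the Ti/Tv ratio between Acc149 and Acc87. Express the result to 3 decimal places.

2.000

Differing sites — 2:U/A (Tv); 13:U/C (Ti); 15:A/G (Ti).
Of the 3 differences, 2 transitions and 1 transversion, so Ti/Tv = 2/1 = 2.000.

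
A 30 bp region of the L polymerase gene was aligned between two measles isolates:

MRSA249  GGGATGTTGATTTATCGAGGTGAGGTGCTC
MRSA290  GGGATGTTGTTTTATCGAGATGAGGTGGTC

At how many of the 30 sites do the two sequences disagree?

Mismatches occur at site 10 (A/T), site 20 (G/A), site 28 (C/G).
That gives 3 mismatches out of 30 aligned sites, so the Hamming distance is 3.

3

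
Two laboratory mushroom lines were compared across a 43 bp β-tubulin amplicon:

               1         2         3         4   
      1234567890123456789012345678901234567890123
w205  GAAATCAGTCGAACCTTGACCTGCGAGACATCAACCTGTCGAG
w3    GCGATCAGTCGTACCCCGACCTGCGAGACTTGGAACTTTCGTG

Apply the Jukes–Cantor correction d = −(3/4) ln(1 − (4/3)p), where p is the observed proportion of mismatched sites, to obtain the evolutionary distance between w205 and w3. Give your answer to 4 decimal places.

Differing sites — 2:A/C; 3:A/G; 12:A/T; 16:T/C; 17:T/C; 30:A/T; 32:C/G; 33:A/G; 35:C/A; 38:G/T; 42:A/T.
p = 11/43 = 0.255814.
d = −0.75 · ln(1 − (4/3)·0.255814) = −0.75 · ln(0.658915) = −0.75 · (-0.417161) = 0.3129.

0.3129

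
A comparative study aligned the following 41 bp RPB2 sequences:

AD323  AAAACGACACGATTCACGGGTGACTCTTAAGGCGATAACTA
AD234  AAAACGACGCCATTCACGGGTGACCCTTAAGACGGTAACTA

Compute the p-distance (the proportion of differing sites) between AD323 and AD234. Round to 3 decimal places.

0.122

The sequences differ at positions 9 (A/G), 11 (G/C), 25 (T/C), 32 (G/A), 35 (A/G).
There are 5 differences over 41 sites, so p = 5/41 = 0.122.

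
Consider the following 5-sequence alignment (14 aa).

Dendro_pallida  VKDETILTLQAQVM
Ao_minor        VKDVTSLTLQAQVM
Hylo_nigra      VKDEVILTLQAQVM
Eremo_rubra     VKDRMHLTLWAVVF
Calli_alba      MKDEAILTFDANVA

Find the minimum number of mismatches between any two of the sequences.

1

Pairwise Hamming distances:
  Dendro_pallida vs Ao_minor: 2
  Dendro_pallida vs Hylo_nigra: 1
  Dendro_pallida vs Eremo_rubra: 6
  Dendro_pallida vs Calli_alba: 6
  Ao_minor vs Hylo_nigra: 3
  Ao_minor vs Eremo_rubra: 6
  Ao_minor vs Calli_alba: 8
  Hylo_nigra vs Eremo_rubra: 6
  Hylo_nigra vs Calli_alba: 6
  Eremo_rubra vs Calli_alba: 8
The smallest is 1, between Dendro_pallida and Hylo_nigra.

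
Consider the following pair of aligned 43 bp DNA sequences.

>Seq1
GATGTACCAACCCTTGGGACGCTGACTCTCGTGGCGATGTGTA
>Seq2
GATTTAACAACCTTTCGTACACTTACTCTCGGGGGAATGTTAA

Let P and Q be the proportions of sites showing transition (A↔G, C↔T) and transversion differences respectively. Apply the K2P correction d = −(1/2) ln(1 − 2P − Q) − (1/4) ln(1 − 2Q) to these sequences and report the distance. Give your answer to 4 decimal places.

The sequences differ at positions 4 (G/T, transversion), 7 (C/A, transversion), 13 (C/T, transition), 16 (G/C, transversion), 18 (G/T, transversion), 21 (G/A, transition), 24 (G/T, transversion), 32 (T/G, transversion), 35 (C/G, transversion), 36 (G/A, transition), 41 (G/T, transversion), 42 (T/A, transversion).
Of the 12 differences, 3 transitions and 9 transversions over 43 sites: P = 3/43 = 0.069767, Q = 9/43 = 0.209302.
d = −0.5·ln(0.651164) − 0.25·ln(0.581396) = −0.5·(-0.428994) − 0.25·(-0.542323) = 0.3501.

0.3501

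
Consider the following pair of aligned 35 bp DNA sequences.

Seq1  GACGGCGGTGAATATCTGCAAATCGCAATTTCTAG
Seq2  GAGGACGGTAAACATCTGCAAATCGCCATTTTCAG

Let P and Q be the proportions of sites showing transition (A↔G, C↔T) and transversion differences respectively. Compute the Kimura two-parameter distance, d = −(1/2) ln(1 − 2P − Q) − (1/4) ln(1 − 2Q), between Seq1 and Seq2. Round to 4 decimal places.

The sequences differ at positions 3 (C/G, transversion), 5 (G/A, transition), 10 (G/A, transition), 13 (T/C, transition), 27 (A/C, transversion), 32 (C/T, transition), 33 (T/C, transition).
Of the 7 differences, 5 transitions and 2 transversions over 35 sites: P = 5/35 = 0.142857, Q = 2/35 = 0.057143.
d = −0.5·ln(0.657143) − 0.25·ln(0.885714) = −0.5·(-0.419854) − 0.25·(-0.121361) = 0.2403.

0.2403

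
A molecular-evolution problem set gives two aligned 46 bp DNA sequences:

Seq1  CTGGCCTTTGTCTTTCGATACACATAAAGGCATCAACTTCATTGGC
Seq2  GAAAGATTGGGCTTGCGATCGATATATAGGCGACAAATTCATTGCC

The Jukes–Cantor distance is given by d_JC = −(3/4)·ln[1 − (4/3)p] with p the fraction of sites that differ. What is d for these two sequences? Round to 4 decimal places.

0.5091

Differing sites — 1:C/G; 2:T/A; 3:G/A; 4:G/A; 5:C/G; 6:C/A; 9:T/G; 11:T/G; 15:T/G; 20:A/C; 21:C/G; 23:C/T; 27:A/T; 32:A/G; 33:T/A; 37:C/A; 45:G/C.
p = 17/46 = 0.369565.
d = −0.75 · ln(1 − (4/3)·0.369565) = −0.75 · ln(0.507247) = −0.75 · (-0.678757) = 0.5091.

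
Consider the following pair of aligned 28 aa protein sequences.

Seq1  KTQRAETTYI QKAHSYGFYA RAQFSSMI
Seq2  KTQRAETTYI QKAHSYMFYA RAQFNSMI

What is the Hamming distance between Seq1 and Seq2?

Differing sites — 17:G/M; 25:S/N.
That gives 2 mismatches out of 28 aligned sites, so the Hamming distance is 2.

2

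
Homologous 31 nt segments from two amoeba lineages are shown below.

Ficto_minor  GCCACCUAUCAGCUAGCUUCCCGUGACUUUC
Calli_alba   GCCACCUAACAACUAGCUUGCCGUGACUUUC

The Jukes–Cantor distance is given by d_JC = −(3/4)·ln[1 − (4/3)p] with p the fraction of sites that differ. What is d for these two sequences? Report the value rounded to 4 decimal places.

Differing sites — 9:U/A; 12:G/A; 20:C/G.
p = 3/31 = 0.096774.
d = −0.75 · ln(1 − (4/3)·0.096774) = −0.75 · ln(0.870968) = −0.75 · (-0.138150) = 0.1036.

0.1036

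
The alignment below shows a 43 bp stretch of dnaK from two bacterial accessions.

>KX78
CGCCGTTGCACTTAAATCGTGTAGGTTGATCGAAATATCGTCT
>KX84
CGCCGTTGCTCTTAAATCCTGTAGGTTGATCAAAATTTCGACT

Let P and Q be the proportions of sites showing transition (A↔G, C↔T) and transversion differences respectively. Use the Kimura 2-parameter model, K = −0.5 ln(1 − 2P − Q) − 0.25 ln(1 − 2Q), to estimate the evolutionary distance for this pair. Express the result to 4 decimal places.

0.1266

The sequences differ at positions 10 (A/T, transversion), 19 (G/C, transversion), 32 (G/A, transition), 37 (A/T, transversion), 41 (T/A, transversion).
Of the 5 differences, 1 transition and 4 transversions over 43 sites: P = 1/43 = 0.023256, Q = 4/43 = 0.093023.
d = −0.5·ln(0.860465) − 0.25·ln(0.813954) = −0.5·(-0.150282) − 0.25·(-0.205851) = 0.1266.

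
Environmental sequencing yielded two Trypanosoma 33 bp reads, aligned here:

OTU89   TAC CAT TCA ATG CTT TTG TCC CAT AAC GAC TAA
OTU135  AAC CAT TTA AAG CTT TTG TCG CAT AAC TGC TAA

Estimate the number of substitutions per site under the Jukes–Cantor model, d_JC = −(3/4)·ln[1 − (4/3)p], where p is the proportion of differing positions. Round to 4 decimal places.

Mismatches occur at site 1 (T↔A), site 8 (C↔T), site 11 (T↔A), site 21 (C↔G), site 28 (G↔T), site 29 (A↔G).
p = 6/33 = 0.181818.
d = −0.75 · ln(1 − (4/3)·0.181818) = −0.75 · ln(0.757576) = −0.75 · (-0.277631) = 0.2082.

0.2082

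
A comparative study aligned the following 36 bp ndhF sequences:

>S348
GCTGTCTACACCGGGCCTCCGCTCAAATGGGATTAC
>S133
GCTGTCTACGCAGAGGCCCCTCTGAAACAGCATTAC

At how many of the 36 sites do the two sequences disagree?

10

The sequences differ at positions 10 (A/G), 12 (C/A), 14 (G/A), 16 (C/G), 18 (T/C), 21 (G/T), 24 (C/G), 28 (T/C), 29 (G/A), 31 (G/C).
That gives 10 mismatches out of 36 aligned sites, so the Hamming distance is 10.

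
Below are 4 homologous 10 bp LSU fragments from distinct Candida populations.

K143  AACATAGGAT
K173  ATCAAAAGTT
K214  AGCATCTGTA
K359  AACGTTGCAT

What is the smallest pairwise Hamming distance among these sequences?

3

Pairwise Hamming distances:
  K143 vs K173: 4
  K143 vs K214: 5
  K143 vs K359: 3
  K173 vs K214: 5
  K173 vs K359: 7
  K214 vs K359: 7
The smallest is 3, between K143 and K359.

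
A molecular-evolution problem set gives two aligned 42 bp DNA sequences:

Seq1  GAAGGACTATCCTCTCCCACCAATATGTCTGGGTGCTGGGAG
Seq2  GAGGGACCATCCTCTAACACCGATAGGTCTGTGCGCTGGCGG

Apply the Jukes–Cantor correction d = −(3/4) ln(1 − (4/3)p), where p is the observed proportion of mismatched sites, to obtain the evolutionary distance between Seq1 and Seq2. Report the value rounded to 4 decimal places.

Mismatches occur at site 3 (A/G), site 8 (T/C), site 16 (C/A), site 17 (C/A), site 22 (A/G), site 26 (T/G), site 32 (G/T), site 34 (T/C), site 40 (G/C), site 41 (A/G).
p = 10/42 = 0.238095.
d = −0.75 · ln(1 − (4/3)·0.238095) = −0.75 · ln(0.682540) = −0.75 · (-0.381934) = 0.2865.

0.2865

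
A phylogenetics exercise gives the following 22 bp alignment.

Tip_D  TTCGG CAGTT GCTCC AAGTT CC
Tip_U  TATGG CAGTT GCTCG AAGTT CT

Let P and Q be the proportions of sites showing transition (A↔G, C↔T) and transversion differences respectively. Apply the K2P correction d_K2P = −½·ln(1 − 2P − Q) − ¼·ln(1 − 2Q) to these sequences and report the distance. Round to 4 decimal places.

The sequences differ at positions 2 (T/A, transversion), 3 (C/T, transition), 15 (C/G, transversion), 22 (C/T, transition).
Of the 4 differences, 2 transitions and 2 transversions over 22 sites: P = 2/22 = 0.090909, Q = 2/22 = 0.090909.
d = −0.5·ln(0.727273) − 0.25·ln(0.818182) = −0.5·(-0.318453) − 0.25·(-0.200670) = 0.2094.

0.2094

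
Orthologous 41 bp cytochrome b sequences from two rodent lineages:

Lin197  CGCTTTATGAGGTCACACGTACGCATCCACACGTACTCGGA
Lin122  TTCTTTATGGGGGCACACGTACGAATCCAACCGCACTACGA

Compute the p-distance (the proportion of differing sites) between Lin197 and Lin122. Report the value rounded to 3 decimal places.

Differing sites — 1:C/T; 2:G/T; 10:A/G; 13:T/G; 24:C/A; 30:C/A; 31:A/C; 34:T/C; 38:C/A; 39:G/C.
There are 10 differences over 41 sites, so p = 10/41 = 0.244.

0.244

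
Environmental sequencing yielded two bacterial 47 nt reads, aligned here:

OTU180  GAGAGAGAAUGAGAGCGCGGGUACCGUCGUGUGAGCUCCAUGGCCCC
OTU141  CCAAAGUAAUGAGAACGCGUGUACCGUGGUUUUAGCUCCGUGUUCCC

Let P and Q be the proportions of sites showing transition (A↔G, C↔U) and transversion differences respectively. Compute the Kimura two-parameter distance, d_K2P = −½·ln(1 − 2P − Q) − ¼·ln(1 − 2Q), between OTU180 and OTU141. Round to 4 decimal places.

0.3812

Mismatches occur at site 1 (G↔C, transversion), site 2 (A↔C, transversion), site 3 (G↔A, transition), site 5 (G↔A, transition), site 6 (A↔G, transition), site 7 (G↔U, transversion), site 15 (G↔A, transition), site 20 (G↔U, transversion), site 28 (C↔G, transversion), site 31 (G↔U, transversion), site 33 (G↔U, transversion), site 40 (A↔G, transition), site 43 (G↔U, transversion), site 44 (C↔U, transition).
Of the 14 differences, 6 transitions and 8 transversions over 47 sites: P = 6/47 = 0.127660, Q = 8/47 = 0.170213.
d = −0.5·ln(0.574467) − 0.25·ln(0.659574) = −0.5·(-0.554313) − 0.25·(-0.416161) = 0.3812.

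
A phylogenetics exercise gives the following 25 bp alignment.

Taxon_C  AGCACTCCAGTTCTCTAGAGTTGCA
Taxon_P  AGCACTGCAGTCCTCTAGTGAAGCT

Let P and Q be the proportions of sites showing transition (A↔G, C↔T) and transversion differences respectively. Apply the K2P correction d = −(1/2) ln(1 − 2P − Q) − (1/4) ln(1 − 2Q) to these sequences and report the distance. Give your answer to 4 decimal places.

Mismatches occur at site 7 (C↔G, transversion), site 12 (T↔C, transition), site 19 (A↔T, transversion), site 21 (T↔A, transversion), site 22 (T↔A, transversion), site 25 (A↔T, transversion).
Of the 6 differences, 1 transition and 5 transversions over 25 sites: P = 1/25 = 0.040000, Q = 5/25 = 0.200000.
d = −0.5·ln(0.720000) − 0.25·ln(0.600000) = −0.5·(-0.328504) − 0.25·(-0.510826) = 0.2920.

0.2920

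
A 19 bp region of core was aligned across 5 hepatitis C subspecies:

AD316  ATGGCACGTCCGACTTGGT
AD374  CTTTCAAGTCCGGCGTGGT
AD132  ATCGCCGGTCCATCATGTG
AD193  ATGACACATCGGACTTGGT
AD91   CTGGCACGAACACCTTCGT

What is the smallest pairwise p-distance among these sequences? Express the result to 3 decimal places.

Pairwise Hamming distances:
  AD316 vs AD374: 6
  AD316 vs AD132: 8
  AD316 vs AD193: 3
  AD316 vs AD91: 6
  AD374 vs AD132: 10
  AD374 vs AD193: 8
  AD374 vs AD91: 9
  AD132 vs AD193: 11
  AD132 vs AD91: 11
  AD193 vs AD91: 9
The smallest is 3 mismatches, between AD316 and AD193; p = 3/19 = 0.158.

0.158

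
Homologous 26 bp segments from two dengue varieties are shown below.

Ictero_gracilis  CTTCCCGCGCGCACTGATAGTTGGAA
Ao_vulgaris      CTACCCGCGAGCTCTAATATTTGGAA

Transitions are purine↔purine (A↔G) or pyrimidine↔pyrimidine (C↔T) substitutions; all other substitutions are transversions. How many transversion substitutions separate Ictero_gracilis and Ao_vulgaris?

4

The sequences differ at positions 3 (T/A, transversion), 10 (C/A, transversion), 13 (A/T, transversion), 16 (G/A, transition), 20 (G/T, transversion).
Of the 5 differences, 1 transition and 4 transversions, so the answer is 4.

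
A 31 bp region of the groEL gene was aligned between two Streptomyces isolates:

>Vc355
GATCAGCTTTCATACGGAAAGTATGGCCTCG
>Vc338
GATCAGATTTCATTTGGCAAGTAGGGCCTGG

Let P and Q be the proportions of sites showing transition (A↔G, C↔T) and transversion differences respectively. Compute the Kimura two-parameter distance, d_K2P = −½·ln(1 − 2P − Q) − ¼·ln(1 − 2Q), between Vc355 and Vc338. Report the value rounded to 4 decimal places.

0.2253

The sequences differ at positions 7 (C/A, transversion), 14 (A/T, transversion), 15 (C/T, transition), 18 (A/C, transversion), 24 (T/G, transversion), 30 (C/G, transversion).
Of the 6 differences, 1 transition and 5 transversions over 31 sites: P = 1/31 = 0.032258, Q = 5/31 = 0.161290.
d = −0.5·ln(0.774194) − 0.25·ln(0.677420) = −0.5·(-0.255933) − 0.25·(-0.389464) = 0.2253.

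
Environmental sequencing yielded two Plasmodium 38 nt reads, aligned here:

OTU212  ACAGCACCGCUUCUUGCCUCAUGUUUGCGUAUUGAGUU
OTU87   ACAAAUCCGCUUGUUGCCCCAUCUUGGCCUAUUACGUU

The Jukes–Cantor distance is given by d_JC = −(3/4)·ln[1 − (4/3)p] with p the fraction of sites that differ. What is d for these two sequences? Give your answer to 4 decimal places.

0.3241

Mismatches occur at site 4 (G/A), site 5 (C/A), site 6 (A/U), site 13 (C/G), site 19 (U/C), site 23 (G/C), site 26 (U/G), site 29 (G/C), site 34 (G/A), site 35 (A/C).
p = 10/38 = 0.263158.
d = −0.75 · ln(1 − (4/3)·0.263158) = −0.75 · ln(0.649123) = −0.75 · (-0.432133) = 0.3241.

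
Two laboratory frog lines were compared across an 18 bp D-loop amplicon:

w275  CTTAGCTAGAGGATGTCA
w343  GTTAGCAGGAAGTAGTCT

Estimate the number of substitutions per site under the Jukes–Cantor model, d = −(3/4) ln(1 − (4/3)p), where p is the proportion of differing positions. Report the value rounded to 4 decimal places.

0.5482

Mismatches occur at site 1 (C→G), site 7 (T→A), site 8 (A→G), site 11 (G→A), site 13 (A→T), site 14 (T→A), site 18 (A→T).
p = 7/18 = 0.388889.
d = −0.75 · ln(1 − (4/3)·0.388889) = −0.75 · ln(0.481481) = −0.75 · (-0.730889) = 0.5482.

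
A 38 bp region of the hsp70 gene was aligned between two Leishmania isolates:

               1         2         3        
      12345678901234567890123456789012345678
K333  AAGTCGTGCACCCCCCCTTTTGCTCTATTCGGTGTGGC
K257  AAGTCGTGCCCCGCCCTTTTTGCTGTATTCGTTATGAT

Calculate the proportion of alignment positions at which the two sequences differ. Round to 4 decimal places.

The sequences differ at positions 10 (A/C), 13 (C/G), 17 (C/T), 25 (C/G), 32 (G/T), 34 (G/A), 37 (G/A), 38 (C/T).
There are 8 differences over 38 sites, so p = 8/38 = 0.2105.

0.2105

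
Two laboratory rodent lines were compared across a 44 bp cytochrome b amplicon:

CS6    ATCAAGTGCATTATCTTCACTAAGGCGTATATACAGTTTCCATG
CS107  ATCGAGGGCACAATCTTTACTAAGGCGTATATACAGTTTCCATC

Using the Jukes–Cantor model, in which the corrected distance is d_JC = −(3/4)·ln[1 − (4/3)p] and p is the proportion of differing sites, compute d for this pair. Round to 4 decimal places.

Differing sites — 4:A/G; 7:T/G; 11:T/C; 12:T/A; 18:C/T; 44:G/C.
p = 6/44 = 0.136364.
d = −0.75 · ln(1 − (4/3)·0.136364) = −0.75 · ln(0.818181) = −0.75 · (-0.200672) = 0.1505.

0.1505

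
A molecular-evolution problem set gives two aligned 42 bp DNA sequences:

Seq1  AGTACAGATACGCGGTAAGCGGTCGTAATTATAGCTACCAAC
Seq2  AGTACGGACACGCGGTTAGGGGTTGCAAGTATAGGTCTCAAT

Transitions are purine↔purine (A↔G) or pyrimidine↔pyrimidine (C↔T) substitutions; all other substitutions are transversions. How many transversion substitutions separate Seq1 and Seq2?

5

Differing sites — 6:A/G (Ti); 9:T/C (Ti); 17:A/T (Tv); 20:C/G (Tv); 24:C/T (Ti); 26:T/C (Ti); 29:T/G (Tv); 35:C/G (Tv); 37:A/C (Tv); 38:C/T (Ti); 42:C/T (Ti).
Of the 11 differences, 6 transitions and 5 transversions, so the answer is 5.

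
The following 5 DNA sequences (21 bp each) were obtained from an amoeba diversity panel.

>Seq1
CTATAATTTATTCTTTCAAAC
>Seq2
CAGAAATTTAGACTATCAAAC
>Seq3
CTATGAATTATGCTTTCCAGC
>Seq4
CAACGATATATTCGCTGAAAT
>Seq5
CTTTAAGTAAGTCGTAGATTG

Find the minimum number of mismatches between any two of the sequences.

5

Pairwise Hamming distances:
  Seq1 vs Seq2: 6
  Seq1 vs Seq3: 5
  Seq1 vs Seq4: 8
  Seq1 vs Seq5: 10
  Seq2 vs Seq3: 10
  Seq2 vs Seq4: 10
  Seq2 vs Seq5: 13
  Seq3 vs Seq4: 11
  Seq3 vs Seq5: 13
  Seq4 vs Seq5: 13
The smallest is 5, between Seq1 and Seq3.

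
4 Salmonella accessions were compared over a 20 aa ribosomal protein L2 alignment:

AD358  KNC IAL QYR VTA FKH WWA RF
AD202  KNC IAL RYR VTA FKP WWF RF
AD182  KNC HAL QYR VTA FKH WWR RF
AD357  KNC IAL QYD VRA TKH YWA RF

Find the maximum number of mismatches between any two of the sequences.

7

Pairwise Hamming distances:
  AD358 vs AD202: 3
  AD358 vs AD182: 2
  AD358 vs AD357: 4
  AD202 vs AD182: 4
  AD202 vs AD357: 7
  AD182 vs AD357: 6
The largest is 7, between AD202 and AD357.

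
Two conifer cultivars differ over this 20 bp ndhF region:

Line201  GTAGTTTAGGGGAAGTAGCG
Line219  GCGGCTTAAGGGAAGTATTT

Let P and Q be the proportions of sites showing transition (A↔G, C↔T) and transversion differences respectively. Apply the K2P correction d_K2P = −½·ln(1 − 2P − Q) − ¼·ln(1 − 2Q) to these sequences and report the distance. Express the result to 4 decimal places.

Mismatches occur at site 2 (T↔C, transition), site 3 (A↔G, transition), site 5 (T↔C, transition), site 9 (G↔A, transition), site 18 (G↔T, transversion), site 19 (C↔T, transition), site 20 (G↔T, transversion).
Of the 7 differences, 5 transitions and 2 transversions over 20 sites: P = 5/20 = 0.250000, Q = 2/20 = 0.100000.
d = −0.5·ln(0.400000) − 0.25·ln(0.800000) = −0.5·(-0.916291) − 0.25·(-0.223144) = 0.5139.

0.5139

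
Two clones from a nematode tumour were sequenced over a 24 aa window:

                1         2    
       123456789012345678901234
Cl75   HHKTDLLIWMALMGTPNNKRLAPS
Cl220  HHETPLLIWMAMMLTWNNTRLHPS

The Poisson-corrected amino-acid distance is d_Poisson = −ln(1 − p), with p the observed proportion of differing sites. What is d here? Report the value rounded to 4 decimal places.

0.3448

Mismatches occur at site 3 (K→E), site 5 (D→P), site 12 (L→M), site 14 (G→L), site 16 (P→W), site 19 (K→T), site 22 (A→H).
p = 7/24 = 0.291667.
d = −ln(1 − 0.291667) = −ln(0.708333) = 0.3448.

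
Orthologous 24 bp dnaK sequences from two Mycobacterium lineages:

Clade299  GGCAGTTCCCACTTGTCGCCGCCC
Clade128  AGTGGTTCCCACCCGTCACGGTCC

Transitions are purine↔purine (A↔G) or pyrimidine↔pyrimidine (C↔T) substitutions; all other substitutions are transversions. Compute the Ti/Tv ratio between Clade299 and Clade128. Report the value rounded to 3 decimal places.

7.000

The sequences differ at positions 1 (G/A, transition), 3 (C/T, transition), 4 (A/G, transition), 13 (T/C, transition), 14 (T/C, transition), 18 (G/A, transition), 20 (C/G, transversion), 22 (C/T, transition).
Of the 8 differences, 7 transitions and 1 transversion, so Ti/Tv = 7/1 = 7.000.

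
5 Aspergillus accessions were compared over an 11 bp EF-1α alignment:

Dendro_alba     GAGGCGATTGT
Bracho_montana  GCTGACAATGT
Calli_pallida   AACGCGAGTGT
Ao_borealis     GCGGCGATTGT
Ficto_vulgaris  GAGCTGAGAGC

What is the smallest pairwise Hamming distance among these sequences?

1

Pairwise Hamming distances:
  Dendro_alba vs Bracho_montana: 5
  Dendro_alba vs Calli_pallida: 3
  Dendro_alba vs Ao_borealis: 1
  Dendro_alba vs Ficto_vulgaris: 5
  Bracho_montana vs Calli_pallida: 6
  Bracho_montana vs Ao_borealis: 4
  Bracho_montana vs Ficto_vulgaris: 8
  Calli_pallida vs Ao_borealis: 4
  Calli_pallida vs Ficto_vulgaris: 6
  Ao_borealis vs Ficto_vulgaris: 6
The smallest is 1, between Dendro_alba and Ao_borealis.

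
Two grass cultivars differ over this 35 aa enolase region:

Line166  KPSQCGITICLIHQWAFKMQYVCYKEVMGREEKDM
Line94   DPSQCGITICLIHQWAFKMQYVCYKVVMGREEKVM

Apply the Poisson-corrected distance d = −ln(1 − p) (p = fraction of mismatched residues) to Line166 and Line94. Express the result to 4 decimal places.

The sequences differ at positions 1 (K/D), 26 (E/V), 34 (D/V).
p = 3/35 = 0.085714.
d = −ln(1 − 0.085714) = −ln(0.914286) = 0.0896.

0.0896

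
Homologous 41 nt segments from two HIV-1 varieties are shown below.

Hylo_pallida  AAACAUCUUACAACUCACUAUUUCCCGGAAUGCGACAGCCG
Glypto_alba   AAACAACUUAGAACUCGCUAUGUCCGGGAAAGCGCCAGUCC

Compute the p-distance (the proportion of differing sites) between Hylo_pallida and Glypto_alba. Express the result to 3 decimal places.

Differing sites — 6:U/A; 11:C/G; 17:A/G; 22:U/G; 26:C/G; 31:U/A; 35:A/C; 39:C/U; 41:G/C.
There are 9 differences over 41 sites, so p = 9/41 = 0.220.

0.220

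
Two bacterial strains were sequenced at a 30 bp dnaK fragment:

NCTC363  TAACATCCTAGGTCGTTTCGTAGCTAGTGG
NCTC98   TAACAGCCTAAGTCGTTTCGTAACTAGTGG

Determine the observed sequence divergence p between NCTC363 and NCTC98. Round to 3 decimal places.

Differing sites — 6:T/G; 11:G/A; 23:G/A.
There are 3 differences over 30 sites, so p = 3/30 = 0.100.

0.100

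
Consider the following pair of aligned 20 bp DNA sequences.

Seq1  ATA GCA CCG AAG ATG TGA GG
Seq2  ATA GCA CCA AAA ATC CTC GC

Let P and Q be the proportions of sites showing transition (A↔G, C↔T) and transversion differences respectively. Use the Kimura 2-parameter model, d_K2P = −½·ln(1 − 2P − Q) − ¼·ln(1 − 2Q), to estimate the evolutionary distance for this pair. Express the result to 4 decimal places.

0.4743

Differing sites — 9:G/A (Ti); 12:G/A (Ti); 15:G/C (Tv); 16:T/C (Ti); 17:G/T (Tv); 18:A/C (Tv); 20:G/C (Tv).
Of the 7 differences, 3 transitions and 4 transversions over 20 sites: P = 3/20 = 0.150000, Q = 4/20 = 0.200000.
d = −0.5·ln(0.500000) − 0.25·ln(0.600000) = −0.5·(-0.693147) − 0.25·(-0.510826) = 0.4743.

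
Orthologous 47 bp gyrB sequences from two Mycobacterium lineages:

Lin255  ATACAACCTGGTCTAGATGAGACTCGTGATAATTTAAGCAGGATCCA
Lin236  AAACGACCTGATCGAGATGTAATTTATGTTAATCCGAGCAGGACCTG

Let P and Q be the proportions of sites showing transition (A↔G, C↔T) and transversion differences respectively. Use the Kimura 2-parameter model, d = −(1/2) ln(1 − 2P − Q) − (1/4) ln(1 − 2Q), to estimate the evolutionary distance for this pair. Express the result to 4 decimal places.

Differing sites — 2:T/A (Tv); 5:A/G (Ti); 11:G/A (Ti); 14:T/G (Tv); 20:A/T (Tv); 21:G/A (Ti); 23:C/T (Ti); 25:C/T (Ti); 26:G/A (Ti); 29:A/T (Tv); 34:T/C (Ti); 35:T/C (Ti); 36:A/G (Ti); 44:T/C (Ti); 46:C/T (Ti); 47:A/G (Ti).
Of the 16 differences, 12 transitions and 4 transversions over 47 sites: P = 12/47 = 0.255319, Q = 4/47 = 0.085106.
d = −0.5·ln(0.404256) − 0.25·ln(0.829788) = −0.5·(-0.905707) − 0.25·(-0.186585) = 0.4995.

0.4995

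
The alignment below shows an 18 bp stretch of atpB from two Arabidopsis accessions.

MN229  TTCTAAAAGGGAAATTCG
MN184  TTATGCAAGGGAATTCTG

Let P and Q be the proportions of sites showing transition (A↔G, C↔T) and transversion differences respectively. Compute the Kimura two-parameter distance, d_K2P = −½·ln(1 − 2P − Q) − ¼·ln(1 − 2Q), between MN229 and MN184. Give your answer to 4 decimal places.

The sequences differ at positions 3 (C/A, transversion), 5 (A/G, transition), 6 (A/C, transversion), 14 (A/T, transversion), 16 (T/C, transition), 17 (C/T, transition).
Of the 6 differences, 3 transitions and 3 transversions over 18 sites: P = 3/18 = 0.166667, Q = 3/18 = 0.166667.
d = −0.5·ln(0.499999) − 0.25·ln(0.666666) = −0.5·(-0.693149) − 0.25·(-0.405466) = 0.4479.

0.4479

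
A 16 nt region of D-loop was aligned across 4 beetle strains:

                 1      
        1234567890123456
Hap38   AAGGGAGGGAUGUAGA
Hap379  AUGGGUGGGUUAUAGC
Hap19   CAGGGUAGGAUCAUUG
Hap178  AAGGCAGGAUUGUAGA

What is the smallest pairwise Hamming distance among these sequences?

3

Pairwise Hamming distances:
  Hap38 vs Hap379: 5
  Hap38 vs Hap19: 8
  Hap38 vs Hap178: 3
  Hap379 vs Hap19: 9
  Hap379 vs Hap178: 6
  Hap19 vs Hap178: 11
The smallest is 3, between Hap38 and Hap178.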